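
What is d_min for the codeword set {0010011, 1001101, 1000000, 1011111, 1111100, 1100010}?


Comparing all pairs, minimum distance: 2
Can detect 1 errors, correct 0 errors

2


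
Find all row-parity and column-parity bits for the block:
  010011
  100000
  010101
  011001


Row parities: 1111
Column parities: 111111

Row P: 1111, Col P: 111111, Corner: 0


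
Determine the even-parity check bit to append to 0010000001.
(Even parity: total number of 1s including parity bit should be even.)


Number of 1s in data: 2
Parity bit: 0

0


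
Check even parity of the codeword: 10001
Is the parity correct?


Number of 1s: 2

Yes, parity is correct (2 ones)


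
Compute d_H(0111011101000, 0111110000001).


XOR: 0000101101001
Count of 1s: 5

5


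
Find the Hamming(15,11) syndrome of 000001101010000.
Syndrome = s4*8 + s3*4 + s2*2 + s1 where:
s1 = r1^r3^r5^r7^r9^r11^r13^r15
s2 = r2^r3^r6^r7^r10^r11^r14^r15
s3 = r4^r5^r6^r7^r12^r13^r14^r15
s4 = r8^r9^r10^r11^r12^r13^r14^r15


s1=1, s2=1, s3=0, s4=0

Syndrome = 3 (error at position 3)


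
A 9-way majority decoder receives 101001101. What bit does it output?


Ones: 5 out of 9
Threshold: 5

1 (5/9 voted 1)


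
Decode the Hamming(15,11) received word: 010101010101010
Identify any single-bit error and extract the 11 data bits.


Syndrome = 0: no error detected

Data: 00100101010 (no errors)


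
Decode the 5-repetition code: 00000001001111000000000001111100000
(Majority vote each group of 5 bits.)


Groups: 00000, 00100, 11110, 00000, 00000, 11111, 00000
Majority votes: 0010010

0010010


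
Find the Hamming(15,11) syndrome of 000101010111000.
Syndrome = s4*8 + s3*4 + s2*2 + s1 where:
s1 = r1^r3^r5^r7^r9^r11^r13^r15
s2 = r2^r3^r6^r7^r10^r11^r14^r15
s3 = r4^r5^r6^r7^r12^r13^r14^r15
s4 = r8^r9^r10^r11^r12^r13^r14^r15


s1=1, s2=1, s3=1, s4=0

Syndrome = 7 (error at position 7)


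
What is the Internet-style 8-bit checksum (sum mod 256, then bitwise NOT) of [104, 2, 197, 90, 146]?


Sum = 539 mod 256 = 27
Complement = 228

228


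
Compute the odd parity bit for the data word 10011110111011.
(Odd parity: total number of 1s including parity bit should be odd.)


Number of 1s in data: 10
Parity bit: 1

1


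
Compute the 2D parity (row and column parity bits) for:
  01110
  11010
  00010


Row parities: 111
Column parities: 10110

Row P: 111, Col P: 10110, Corner: 1


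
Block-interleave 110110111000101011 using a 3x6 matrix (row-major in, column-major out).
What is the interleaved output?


Matrix:
  110110
  111000
  101011
Read columns: 111110011100101001

111110011100101001


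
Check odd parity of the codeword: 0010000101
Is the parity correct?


Number of 1s: 3

Yes, parity is correct (3 ones)


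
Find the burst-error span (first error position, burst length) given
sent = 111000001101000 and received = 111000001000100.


XOR: 000000000101100

Burst at position 9, length 4


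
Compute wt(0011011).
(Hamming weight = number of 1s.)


Counting 1s in 0011011

4


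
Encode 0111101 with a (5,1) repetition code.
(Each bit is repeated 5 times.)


Each bit -> 5 copies

00000111111111111111111110000011111


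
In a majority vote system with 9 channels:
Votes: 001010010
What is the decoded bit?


Ones: 3 out of 9
Threshold: 5

0 (3/9 voted 1)


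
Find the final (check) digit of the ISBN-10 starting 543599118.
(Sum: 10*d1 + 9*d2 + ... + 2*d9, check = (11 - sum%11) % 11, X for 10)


Weighted sum: 267
267 mod 11 = 3

Check digit: 8


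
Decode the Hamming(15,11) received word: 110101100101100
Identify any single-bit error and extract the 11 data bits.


Syndrome = 13: error at position 13

Data: 00110101000 (corrected bit 13)


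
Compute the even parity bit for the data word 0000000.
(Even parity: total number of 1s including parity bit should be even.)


Number of 1s in data: 0
Parity bit: 0

0


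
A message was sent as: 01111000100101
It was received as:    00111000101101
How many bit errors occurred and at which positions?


XOR: 01000000001000

2 error(s) at position(s): 1, 10


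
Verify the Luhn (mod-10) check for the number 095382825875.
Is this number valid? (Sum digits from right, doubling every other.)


Luhn sum = 50
50 mod 10 = 0

Valid (Luhn sum mod 10 = 0)


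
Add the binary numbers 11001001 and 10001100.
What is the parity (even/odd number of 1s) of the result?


11001001 = 201
10001100 = 140
Sum = 341 = 101010101
1s count = 5

odd parity (5 ones in 101010101)


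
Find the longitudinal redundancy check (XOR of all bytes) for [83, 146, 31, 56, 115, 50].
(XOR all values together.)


XOR chain: 83 ^ 146 ^ 31 ^ 56 ^ 115 ^ 50 = 167

167


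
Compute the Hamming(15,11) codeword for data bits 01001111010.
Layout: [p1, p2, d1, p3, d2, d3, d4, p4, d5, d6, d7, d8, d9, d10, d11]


Parity bits: p1=1, p2=1, p3=1, p4=1

110110011111010


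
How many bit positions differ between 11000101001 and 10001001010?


XOR: 01001100011
Count of 1s: 5

5


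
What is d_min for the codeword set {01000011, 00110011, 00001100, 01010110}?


Comparing all pairs, minimum distance: 3
Can detect 2 errors, correct 1 errors

3


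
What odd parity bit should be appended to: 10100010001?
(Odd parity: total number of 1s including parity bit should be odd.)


Number of 1s in data: 4
Parity bit: 1

1


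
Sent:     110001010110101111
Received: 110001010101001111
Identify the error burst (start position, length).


XOR: 000000000011100000

Burst at position 10, length 3


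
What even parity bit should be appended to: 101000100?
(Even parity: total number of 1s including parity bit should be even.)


Number of 1s in data: 3
Parity bit: 1

1


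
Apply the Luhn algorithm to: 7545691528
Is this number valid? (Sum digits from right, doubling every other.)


Luhn sum = 54
54 mod 10 = 4

Invalid (Luhn sum mod 10 = 4)


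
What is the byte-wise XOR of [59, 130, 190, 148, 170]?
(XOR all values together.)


XOR chain: 59 ^ 130 ^ 190 ^ 148 ^ 170 = 57

57


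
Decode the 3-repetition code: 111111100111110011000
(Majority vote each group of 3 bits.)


Groups: 111, 111, 100, 111, 110, 011, 000
Majority votes: 1101110

1101110


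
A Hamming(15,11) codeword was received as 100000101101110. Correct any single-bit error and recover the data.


Syndrome = 10: error at position 10

Data: 00011001110 (corrected bit 10)


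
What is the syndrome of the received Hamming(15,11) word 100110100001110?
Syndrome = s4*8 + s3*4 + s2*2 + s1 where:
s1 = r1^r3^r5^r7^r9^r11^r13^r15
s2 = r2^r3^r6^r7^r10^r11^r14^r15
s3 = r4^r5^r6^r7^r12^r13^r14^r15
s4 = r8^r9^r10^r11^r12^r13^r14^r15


s1=0, s2=0, s3=0, s4=1

Syndrome = 8 (error at position 8)


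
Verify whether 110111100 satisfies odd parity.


Number of 1s: 6

No, parity error (6 ones)


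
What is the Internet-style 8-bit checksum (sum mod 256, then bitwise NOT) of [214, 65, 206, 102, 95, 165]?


Sum = 847 mod 256 = 79
Complement = 176

176


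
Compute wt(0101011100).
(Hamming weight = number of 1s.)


Counting 1s in 0101011100

5


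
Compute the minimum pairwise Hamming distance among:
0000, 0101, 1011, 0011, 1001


Comparing all pairs, minimum distance: 1
Can detect 0 errors, correct 0 errors

1


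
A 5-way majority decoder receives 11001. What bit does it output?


Ones: 3 out of 5
Threshold: 3

1 (3/5 voted 1)


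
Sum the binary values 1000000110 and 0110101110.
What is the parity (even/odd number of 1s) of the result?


1000000110 = 518
0110101110 = 430
Sum = 948 = 1110110100
1s count = 6

even parity (6 ones in 1110110100)


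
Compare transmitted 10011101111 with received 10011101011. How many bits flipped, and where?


XOR: 00000000100

1 error(s) at position(s): 8


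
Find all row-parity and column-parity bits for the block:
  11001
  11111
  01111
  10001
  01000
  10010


Row parities: 110010
Column parities: 00010

Row P: 110010, Col P: 00010, Corner: 1


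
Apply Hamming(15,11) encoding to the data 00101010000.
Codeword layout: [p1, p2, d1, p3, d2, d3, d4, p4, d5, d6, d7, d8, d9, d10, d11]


Parity bits: p1=0, p2=0, p3=1, p4=0

000101001010000


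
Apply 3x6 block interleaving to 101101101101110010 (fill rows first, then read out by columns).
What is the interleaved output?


Matrix:
  101101
  101101
  110010
Read columns: 111001110110001110

111001110110001110


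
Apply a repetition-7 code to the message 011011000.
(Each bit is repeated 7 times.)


Each bit -> 7 copies

000000011111111111111000000011111111111111000000000000000000000


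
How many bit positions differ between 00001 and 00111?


XOR: 00110
Count of 1s: 2

2


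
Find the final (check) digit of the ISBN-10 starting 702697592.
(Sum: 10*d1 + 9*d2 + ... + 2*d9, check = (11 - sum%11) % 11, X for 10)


Weighted sum: 268
268 mod 11 = 4

Check digit: 7


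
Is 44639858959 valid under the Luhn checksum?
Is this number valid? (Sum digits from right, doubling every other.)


Luhn sum = 71
71 mod 10 = 1

Invalid (Luhn sum mod 10 = 1)


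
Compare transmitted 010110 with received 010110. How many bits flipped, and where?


XOR: 000000

0 errors (received matches sent)


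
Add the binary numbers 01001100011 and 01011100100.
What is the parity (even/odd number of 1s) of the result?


01001100011 = 611
01011100100 = 740
Sum = 1351 = 10101000111
1s count = 6

even parity (6 ones in 10101000111)


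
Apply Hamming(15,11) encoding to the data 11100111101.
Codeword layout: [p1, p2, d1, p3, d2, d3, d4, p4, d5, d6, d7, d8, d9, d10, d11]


Parity bits: p1=1, p2=1, p3=1, p4=1

111111010111101


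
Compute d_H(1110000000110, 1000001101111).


XOR: 0110001101001
Count of 1s: 6

6


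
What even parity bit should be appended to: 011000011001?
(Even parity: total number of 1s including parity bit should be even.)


Number of 1s in data: 5
Parity bit: 1

1


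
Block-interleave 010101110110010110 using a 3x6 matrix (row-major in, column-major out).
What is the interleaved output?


Matrix:
  010101
  110110
  010110
Read columns: 010111000111011100

010111000111011100


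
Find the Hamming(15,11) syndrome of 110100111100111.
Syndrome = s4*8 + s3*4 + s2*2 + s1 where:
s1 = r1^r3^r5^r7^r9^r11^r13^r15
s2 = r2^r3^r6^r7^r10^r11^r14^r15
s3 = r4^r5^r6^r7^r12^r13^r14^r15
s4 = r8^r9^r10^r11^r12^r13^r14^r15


s1=1, s2=1, s3=1, s4=0

Syndrome = 7 (error at position 7)


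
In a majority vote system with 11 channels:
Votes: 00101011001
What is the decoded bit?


Ones: 5 out of 11
Threshold: 6

0 (5/11 voted 1)


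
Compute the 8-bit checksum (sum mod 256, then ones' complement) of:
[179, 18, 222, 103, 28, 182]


Sum = 732 mod 256 = 220
Complement = 35

35


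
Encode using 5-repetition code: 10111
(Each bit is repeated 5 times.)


Each bit -> 5 copies

1111100000111111111111111


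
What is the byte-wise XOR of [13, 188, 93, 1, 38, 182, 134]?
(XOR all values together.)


XOR chain: 13 ^ 188 ^ 93 ^ 1 ^ 38 ^ 182 ^ 134 = 251

251


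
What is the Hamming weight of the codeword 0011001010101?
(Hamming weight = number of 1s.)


Counting 1s in 0011001010101

6


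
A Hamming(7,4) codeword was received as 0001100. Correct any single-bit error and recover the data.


Syndrome = 1: error at position 1

Data: 0100 (corrected bit 1)


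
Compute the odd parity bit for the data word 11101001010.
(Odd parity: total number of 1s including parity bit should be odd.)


Number of 1s in data: 6
Parity bit: 1

1


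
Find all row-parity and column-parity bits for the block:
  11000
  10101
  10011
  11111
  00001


Row parities: 01111
Column parities: 00000

Row P: 01111, Col P: 00000, Corner: 0


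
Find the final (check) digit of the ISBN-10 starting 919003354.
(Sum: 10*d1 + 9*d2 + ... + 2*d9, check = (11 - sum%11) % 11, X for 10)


Weighted sum: 221
221 mod 11 = 1

Check digit: X


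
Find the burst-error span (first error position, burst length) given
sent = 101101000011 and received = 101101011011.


XOR: 000000011000

Burst at position 7, length 2


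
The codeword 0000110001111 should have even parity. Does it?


Number of 1s: 6

Yes, parity is correct (6 ones)


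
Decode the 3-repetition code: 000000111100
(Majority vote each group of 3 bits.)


Groups: 000, 000, 111, 100
Majority votes: 0010

0010


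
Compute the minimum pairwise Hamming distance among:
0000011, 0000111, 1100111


Comparing all pairs, minimum distance: 1
Can detect 0 errors, correct 0 errors

1


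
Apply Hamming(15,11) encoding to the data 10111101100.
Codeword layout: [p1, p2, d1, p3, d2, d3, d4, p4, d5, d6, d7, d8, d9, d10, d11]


Parity bits: p1=0, p2=0, p3=0, p4=0

001001101101100


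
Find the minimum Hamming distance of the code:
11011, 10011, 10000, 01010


Comparing all pairs, minimum distance: 1
Can detect 0 errors, correct 0 errors

1


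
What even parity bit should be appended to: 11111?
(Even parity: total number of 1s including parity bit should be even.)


Number of 1s in data: 5
Parity bit: 1

1


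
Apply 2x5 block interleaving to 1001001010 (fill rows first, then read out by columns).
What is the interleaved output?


Matrix:
  10010
  01010
Read columns: 1001001100

1001001100


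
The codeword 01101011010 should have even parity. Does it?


Number of 1s: 6

Yes, parity is correct (6 ones)


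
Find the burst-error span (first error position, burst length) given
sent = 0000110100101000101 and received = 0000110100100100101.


XOR: 0000000000001100000

Burst at position 12, length 2


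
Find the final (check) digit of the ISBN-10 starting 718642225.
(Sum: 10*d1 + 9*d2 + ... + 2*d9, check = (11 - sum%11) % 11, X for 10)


Weighted sum: 243
243 mod 11 = 1

Check digit: X


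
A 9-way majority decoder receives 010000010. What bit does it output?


Ones: 2 out of 9
Threshold: 5

0 (2/9 voted 1)


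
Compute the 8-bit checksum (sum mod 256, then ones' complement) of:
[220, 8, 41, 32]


Sum = 301 mod 256 = 45
Complement = 210

210


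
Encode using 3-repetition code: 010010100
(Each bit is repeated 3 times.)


Each bit -> 3 copies

000111000000111000111000000


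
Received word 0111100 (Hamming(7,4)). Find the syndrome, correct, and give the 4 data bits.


Syndrome = 0: no error detected

Data: 1100 (no errors)


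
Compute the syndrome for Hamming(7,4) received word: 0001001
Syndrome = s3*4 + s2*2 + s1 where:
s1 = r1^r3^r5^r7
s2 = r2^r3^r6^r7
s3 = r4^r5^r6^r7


s1=1, s2=1, s3=0

Syndrome = 3 (error at position 3)


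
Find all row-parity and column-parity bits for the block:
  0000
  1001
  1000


Row parities: 001
Column parities: 0001

Row P: 001, Col P: 0001, Corner: 1


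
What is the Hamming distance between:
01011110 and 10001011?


XOR: 11010101
Count of 1s: 5

5


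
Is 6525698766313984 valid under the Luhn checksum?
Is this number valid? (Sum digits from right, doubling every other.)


Luhn sum = 85
85 mod 10 = 5

Invalid (Luhn sum mod 10 = 5)


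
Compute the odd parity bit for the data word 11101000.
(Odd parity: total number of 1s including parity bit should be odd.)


Number of 1s in data: 4
Parity bit: 1

1


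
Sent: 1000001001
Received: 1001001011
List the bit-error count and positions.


XOR: 0001000010

2 error(s) at position(s): 3, 8


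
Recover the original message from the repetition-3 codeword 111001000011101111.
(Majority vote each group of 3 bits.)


Groups: 111, 001, 000, 011, 101, 111
Majority votes: 100111

100111


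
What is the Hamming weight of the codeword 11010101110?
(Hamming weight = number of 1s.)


Counting 1s in 11010101110

7


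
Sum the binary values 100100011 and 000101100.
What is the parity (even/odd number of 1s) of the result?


100100011 = 291
000101100 = 44
Sum = 335 = 101001111
1s count = 6

even parity (6 ones in 101001111)


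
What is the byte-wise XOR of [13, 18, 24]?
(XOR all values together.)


XOR chain: 13 ^ 18 ^ 24 = 7

7


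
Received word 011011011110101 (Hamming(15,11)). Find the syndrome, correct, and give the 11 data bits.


Syndrome = 0: no error detected

Data: 11101110101 (no errors)


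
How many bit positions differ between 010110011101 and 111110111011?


XOR: 101000100110
Count of 1s: 5

5


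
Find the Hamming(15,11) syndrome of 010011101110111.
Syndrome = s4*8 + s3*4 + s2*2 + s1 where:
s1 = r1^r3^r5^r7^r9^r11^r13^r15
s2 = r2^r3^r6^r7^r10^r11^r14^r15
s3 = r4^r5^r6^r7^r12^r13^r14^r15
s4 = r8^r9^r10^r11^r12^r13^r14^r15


s1=0, s2=1, s3=0, s4=0

Syndrome = 2 (error at position 2)


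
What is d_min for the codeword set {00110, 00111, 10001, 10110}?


Comparing all pairs, minimum distance: 1
Can detect 0 errors, correct 0 errors

1


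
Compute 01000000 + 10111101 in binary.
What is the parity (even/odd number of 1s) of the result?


01000000 = 64
10111101 = 189
Sum = 253 = 11111101
1s count = 7

odd parity (7 ones in 11111101)


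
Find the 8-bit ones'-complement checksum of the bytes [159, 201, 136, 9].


Sum = 505 mod 256 = 249
Complement = 6

6


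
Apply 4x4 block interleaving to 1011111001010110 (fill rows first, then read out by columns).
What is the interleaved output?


Matrix:
  1011
  1110
  0101
  0110
Read columns: 1100011111011010

1100011111011010


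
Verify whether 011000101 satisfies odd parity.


Number of 1s: 4

No, parity error (4 ones)


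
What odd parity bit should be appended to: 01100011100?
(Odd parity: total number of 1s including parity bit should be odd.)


Number of 1s in data: 5
Parity bit: 0

0


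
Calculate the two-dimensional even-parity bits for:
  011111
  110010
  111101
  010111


Row parities: 1110
Column parities: 000111

Row P: 1110, Col P: 000111, Corner: 1


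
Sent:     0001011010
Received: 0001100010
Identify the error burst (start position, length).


XOR: 0000111000

Burst at position 4, length 3


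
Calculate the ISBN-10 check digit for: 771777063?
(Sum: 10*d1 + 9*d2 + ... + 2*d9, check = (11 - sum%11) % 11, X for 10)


Weighted sum: 291
291 mod 11 = 5

Check digit: 6


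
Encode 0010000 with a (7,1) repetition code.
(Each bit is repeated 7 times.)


Each bit -> 7 copies

0000000000000011111110000000000000000000000000000


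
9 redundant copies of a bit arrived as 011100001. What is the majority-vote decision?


Ones: 4 out of 9
Threshold: 5

0 (4/9 voted 1)


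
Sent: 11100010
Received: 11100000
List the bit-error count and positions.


XOR: 00000010

1 error(s) at position(s): 6


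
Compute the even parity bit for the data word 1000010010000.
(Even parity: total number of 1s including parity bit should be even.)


Number of 1s in data: 3
Parity bit: 1

1


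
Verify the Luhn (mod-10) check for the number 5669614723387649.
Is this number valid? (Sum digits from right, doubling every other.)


Luhn sum = 87
87 mod 10 = 7

Invalid (Luhn sum mod 10 = 7)


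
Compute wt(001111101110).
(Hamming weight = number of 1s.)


Counting 1s in 001111101110

8


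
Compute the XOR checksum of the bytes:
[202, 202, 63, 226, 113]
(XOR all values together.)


XOR chain: 202 ^ 202 ^ 63 ^ 226 ^ 113 = 172

172


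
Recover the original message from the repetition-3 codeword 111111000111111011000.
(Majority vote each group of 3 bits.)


Groups: 111, 111, 000, 111, 111, 011, 000
Majority votes: 1101110

1101110


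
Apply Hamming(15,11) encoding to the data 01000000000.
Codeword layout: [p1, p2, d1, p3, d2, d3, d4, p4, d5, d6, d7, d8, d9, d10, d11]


Parity bits: p1=1, p2=0, p3=1, p4=0

100110000000000


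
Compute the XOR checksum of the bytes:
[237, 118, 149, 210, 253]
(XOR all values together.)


XOR chain: 237 ^ 118 ^ 149 ^ 210 ^ 253 = 33

33


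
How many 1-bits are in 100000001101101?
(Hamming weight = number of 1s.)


Counting 1s in 100000001101101

6


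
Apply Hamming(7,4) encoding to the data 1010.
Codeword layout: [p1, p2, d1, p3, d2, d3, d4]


Parity bits: p1=1, p2=0, p3=1

1011010


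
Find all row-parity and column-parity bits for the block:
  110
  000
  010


Row parities: 001
Column parities: 100

Row P: 001, Col P: 100, Corner: 1


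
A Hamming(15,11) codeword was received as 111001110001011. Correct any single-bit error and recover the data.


Syndrome = 4: error at position 4

Data: 10110001011 (corrected bit 4)


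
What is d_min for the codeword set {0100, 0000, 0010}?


Comparing all pairs, minimum distance: 1
Can detect 0 errors, correct 0 errors

1


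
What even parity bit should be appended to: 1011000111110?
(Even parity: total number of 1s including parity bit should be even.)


Number of 1s in data: 8
Parity bit: 0

0


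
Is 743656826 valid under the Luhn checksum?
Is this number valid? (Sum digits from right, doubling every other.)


Luhn sum = 47
47 mod 10 = 7

Invalid (Luhn sum mod 10 = 7)


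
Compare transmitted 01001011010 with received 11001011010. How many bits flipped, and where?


XOR: 10000000000

1 error(s) at position(s): 0


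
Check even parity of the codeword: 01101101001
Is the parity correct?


Number of 1s: 6

Yes, parity is correct (6 ones)


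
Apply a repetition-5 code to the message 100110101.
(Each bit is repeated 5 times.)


Each bit -> 5 copies

111110000000000111111111100000111110000011111


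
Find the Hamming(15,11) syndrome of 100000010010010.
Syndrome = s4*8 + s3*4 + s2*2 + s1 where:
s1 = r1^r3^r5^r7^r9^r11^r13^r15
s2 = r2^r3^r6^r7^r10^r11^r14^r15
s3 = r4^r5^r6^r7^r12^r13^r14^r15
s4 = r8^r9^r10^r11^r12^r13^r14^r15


s1=0, s2=0, s3=1, s4=1

Syndrome = 12 (error at position 12)


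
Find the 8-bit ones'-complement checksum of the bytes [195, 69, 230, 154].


Sum = 648 mod 256 = 136
Complement = 119

119


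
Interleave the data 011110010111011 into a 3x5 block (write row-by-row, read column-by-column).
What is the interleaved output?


Matrix:
  01111
  00101
  11011
Read columns: 001101110101111

001101110101111


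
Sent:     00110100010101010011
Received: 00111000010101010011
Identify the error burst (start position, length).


XOR: 00001100000000000000

Burst at position 4, length 2


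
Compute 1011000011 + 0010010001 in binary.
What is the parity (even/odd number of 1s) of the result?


1011000011 = 707
0010010001 = 145
Sum = 852 = 1101010100
1s count = 5

odd parity (5 ones in 1101010100)


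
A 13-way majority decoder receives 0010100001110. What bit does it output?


Ones: 5 out of 13
Threshold: 7

0 (5/13 voted 1)


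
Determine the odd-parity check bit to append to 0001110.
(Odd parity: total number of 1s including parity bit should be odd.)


Number of 1s in data: 3
Parity bit: 0

0


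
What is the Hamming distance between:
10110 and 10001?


XOR: 00111
Count of 1s: 3

3


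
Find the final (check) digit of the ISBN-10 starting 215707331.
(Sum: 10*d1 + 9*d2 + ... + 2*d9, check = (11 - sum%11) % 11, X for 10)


Weighted sum: 176
176 mod 11 = 0

Check digit: 0


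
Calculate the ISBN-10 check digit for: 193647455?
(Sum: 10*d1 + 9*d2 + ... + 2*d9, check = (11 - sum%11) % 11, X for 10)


Weighted sum: 257
257 mod 11 = 4

Check digit: 7


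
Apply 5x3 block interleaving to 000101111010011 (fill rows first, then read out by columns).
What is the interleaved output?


Matrix:
  000
  101
  111
  010
  011
Read columns: 011000011101101

011000011101101


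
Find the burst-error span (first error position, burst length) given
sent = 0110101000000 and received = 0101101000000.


XOR: 0011000000000

Burst at position 2, length 2


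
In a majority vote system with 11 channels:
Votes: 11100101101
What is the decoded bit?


Ones: 7 out of 11
Threshold: 6

1 (7/11 voted 1)


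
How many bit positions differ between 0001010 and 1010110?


XOR: 1011100
Count of 1s: 4

4


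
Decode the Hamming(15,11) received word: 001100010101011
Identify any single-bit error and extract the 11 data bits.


Syndrome = 8: error at position 8

Data: 10000101011 (corrected bit 8)


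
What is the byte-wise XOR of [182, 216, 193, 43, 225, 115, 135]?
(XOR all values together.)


XOR chain: 182 ^ 216 ^ 193 ^ 43 ^ 225 ^ 115 ^ 135 = 145

145


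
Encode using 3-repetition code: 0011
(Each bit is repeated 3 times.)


Each bit -> 3 copies

000000111111


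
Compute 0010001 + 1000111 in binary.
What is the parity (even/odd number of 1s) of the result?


0010001 = 17
1000111 = 71
Sum = 88 = 1011000
1s count = 3

odd parity (3 ones in 1011000)


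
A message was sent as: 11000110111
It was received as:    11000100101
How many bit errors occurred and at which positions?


XOR: 00000010010

2 error(s) at position(s): 6, 9


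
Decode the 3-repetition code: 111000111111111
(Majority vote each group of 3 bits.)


Groups: 111, 000, 111, 111, 111
Majority votes: 10111

10111


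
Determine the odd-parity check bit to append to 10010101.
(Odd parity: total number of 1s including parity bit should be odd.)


Number of 1s in data: 4
Parity bit: 1

1


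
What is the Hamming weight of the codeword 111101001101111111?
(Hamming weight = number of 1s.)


Counting 1s in 111101001101111111

14


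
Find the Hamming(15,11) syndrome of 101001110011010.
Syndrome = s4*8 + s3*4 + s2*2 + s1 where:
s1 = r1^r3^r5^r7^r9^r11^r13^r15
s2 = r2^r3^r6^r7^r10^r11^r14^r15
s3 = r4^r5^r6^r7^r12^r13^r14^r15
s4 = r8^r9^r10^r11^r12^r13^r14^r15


s1=0, s2=1, s3=0, s4=0

Syndrome = 2 (error at position 2)


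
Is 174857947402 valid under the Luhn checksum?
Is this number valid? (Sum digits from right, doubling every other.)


Luhn sum = 57
57 mod 10 = 7

Invalid (Luhn sum mod 10 = 7)


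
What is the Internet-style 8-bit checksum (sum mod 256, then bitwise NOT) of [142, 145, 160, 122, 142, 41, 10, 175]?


Sum = 937 mod 256 = 169
Complement = 86

86


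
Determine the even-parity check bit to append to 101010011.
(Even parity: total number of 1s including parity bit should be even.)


Number of 1s in data: 5
Parity bit: 1

1


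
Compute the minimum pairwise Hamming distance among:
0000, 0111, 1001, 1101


Comparing all pairs, minimum distance: 1
Can detect 0 errors, correct 0 errors

1


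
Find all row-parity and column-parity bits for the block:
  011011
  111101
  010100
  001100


Row parities: 0100
Column parities: 111110

Row P: 0100, Col P: 111110, Corner: 1


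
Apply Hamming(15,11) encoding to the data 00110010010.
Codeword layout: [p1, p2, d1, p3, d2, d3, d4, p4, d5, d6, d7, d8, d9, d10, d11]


Parity bits: p1=0, p2=0, p3=1, p4=0

000101100010010


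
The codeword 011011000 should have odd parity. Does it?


Number of 1s: 4

No, parity error (4 ones)


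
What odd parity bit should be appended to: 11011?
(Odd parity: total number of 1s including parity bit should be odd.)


Number of 1s in data: 4
Parity bit: 1

1


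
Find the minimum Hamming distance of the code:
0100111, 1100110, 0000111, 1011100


Comparing all pairs, minimum distance: 1
Can detect 0 errors, correct 0 errors

1


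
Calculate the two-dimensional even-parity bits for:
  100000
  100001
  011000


Row parities: 100
Column parities: 011001

Row P: 100, Col P: 011001, Corner: 1


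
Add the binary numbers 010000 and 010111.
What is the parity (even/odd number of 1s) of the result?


010000 = 16
010111 = 23
Sum = 39 = 100111
1s count = 4

even parity (4 ones in 100111)


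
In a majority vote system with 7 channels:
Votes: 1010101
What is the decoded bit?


Ones: 4 out of 7
Threshold: 4

1 (4/7 voted 1)


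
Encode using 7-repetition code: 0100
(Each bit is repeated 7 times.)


Each bit -> 7 copies

0000000111111100000000000000


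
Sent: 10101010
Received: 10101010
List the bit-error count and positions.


XOR: 00000000

0 errors (received matches sent)


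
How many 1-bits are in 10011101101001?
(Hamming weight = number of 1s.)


Counting 1s in 10011101101001

8


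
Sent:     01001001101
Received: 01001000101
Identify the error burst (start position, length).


XOR: 00000001000

Burst at position 7, length 1


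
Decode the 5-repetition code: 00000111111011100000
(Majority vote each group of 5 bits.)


Groups: 00000, 11111, 10111, 00000
Majority votes: 0110

0110


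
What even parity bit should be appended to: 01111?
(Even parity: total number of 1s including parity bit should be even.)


Number of 1s in data: 4
Parity bit: 0

0


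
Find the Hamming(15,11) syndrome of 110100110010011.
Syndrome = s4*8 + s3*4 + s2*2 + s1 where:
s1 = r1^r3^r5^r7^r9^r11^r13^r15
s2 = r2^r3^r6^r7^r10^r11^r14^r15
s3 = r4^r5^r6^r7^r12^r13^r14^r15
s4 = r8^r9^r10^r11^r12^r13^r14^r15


s1=0, s2=1, s3=0, s4=0

Syndrome = 2 (error at position 2)


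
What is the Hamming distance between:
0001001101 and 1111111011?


XOR: 1110110110
Count of 1s: 7

7


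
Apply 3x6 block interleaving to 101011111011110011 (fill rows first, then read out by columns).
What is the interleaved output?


Matrix:
  101011
  111011
  110011
Read columns: 111011110000111111

111011110000111111


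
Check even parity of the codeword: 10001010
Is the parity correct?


Number of 1s: 3

No, parity error (3 ones)


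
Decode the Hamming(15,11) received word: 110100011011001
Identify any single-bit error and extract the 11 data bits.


Syndrome = 14: error at position 14

Data: 00001011011 (corrected bit 14)


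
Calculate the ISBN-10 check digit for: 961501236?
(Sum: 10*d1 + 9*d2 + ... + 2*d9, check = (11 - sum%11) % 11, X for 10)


Weighted sum: 221
221 mod 11 = 1

Check digit: X


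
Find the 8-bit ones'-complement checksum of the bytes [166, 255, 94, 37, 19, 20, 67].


Sum = 658 mod 256 = 146
Complement = 109

109


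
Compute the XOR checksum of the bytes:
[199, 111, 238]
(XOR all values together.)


XOR chain: 199 ^ 111 ^ 238 = 70

70


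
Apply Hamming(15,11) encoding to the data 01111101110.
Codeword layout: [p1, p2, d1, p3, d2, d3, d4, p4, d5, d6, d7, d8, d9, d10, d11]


Parity bits: p1=0, p2=0, p3=0, p4=1

000011111101110


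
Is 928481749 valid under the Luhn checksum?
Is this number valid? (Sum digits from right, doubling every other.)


Luhn sum = 63
63 mod 10 = 3

Invalid (Luhn sum mod 10 = 3)


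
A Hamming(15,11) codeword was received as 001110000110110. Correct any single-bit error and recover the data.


Syndrome = 0: no error detected

Data: 11000110110 (no errors)


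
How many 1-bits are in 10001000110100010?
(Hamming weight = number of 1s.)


Counting 1s in 10001000110100010

6


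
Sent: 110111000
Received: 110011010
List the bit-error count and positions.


XOR: 000100010

2 error(s) at position(s): 3, 7


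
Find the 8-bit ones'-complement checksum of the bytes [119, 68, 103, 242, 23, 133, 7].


Sum = 695 mod 256 = 183
Complement = 72

72


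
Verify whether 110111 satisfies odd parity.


Number of 1s: 5

Yes, parity is correct (5 ones)


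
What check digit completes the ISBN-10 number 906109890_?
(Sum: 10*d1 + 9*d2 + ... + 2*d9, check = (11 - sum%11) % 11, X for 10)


Weighted sum: 249
249 mod 11 = 7

Check digit: 4


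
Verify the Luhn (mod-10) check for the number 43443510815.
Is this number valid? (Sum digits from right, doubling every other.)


Luhn sum = 42
42 mod 10 = 2

Invalid (Luhn sum mod 10 = 2)


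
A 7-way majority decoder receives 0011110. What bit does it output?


Ones: 4 out of 7
Threshold: 4

1 (4/7 voted 1)


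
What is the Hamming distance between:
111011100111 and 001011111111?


XOR: 110000011000
Count of 1s: 4

4


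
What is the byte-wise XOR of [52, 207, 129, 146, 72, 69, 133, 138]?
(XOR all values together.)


XOR chain: 52 ^ 207 ^ 129 ^ 146 ^ 72 ^ 69 ^ 133 ^ 138 = 234

234


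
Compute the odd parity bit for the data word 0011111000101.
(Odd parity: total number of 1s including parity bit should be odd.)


Number of 1s in data: 7
Parity bit: 0

0


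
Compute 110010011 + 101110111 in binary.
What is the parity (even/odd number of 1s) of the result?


110010011 = 403
101110111 = 375
Sum = 778 = 1100001010
1s count = 4

even parity (4 ones in 1100001010)


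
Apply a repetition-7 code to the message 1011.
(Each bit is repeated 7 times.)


Each bit -> 7 copies

1111111000000011111111111111


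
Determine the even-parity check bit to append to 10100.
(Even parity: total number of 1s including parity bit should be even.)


Number of 1s in data: 2
Parity bit: 0

0


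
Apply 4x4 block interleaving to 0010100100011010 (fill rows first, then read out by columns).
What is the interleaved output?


Matrix:
  0010
  1001
  0001
  1010
Read columns: 0101000010010110

0101000010010110


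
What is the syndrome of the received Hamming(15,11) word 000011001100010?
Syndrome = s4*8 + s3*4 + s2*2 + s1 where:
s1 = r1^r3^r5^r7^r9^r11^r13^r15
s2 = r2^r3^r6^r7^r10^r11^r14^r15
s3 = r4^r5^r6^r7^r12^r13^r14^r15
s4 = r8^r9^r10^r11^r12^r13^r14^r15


s1=0, s2=1, s3=1, s4=1

Syndrome = 14 (error at position 14)


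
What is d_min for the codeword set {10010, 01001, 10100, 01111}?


Comparing all pairs, minimum distance: 2
Can detect 1 errors, correct 0 errors

2


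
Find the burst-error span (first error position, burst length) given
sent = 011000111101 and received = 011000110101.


XOR: 000000001000

Burst at position 8, length 1


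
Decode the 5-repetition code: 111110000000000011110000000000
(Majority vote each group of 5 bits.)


Groups: 11111, 00000, 00000, 01111, 00000, 00000
Majority votes: 100100

100100


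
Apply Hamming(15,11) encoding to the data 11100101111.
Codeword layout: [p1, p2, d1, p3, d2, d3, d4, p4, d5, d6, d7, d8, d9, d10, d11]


Parity bits: p1=0, p2=1, p3=0, p4=1

011011010101111


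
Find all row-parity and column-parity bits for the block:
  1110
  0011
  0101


Row parities: 100
Column parities: 1000

Row P: 100, Col P: 1000, Corner: 1


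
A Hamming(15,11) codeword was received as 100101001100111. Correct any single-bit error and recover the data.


Syndrome = 12: error at position 12

Data: 00101101111 (corrected bit 12)


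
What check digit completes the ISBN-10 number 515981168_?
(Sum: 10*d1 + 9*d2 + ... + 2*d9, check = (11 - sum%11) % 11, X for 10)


Weighted sum: 253
253 mod 11 = 0

Check digit: 0


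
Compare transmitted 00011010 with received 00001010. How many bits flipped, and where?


XOR: 00010000

1 error(s) at position(s): 3


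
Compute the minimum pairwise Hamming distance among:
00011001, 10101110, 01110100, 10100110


Comparing all pairs, minimum distance: 1
Can detect 0 errors, correct 0 errors

1


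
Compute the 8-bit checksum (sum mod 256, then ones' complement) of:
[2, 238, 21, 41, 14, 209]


Sum = 525 mod 256 = 13
Complement = 242

242


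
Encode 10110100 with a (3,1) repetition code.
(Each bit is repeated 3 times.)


Each bit -> 3 copies

111000111111000111000000


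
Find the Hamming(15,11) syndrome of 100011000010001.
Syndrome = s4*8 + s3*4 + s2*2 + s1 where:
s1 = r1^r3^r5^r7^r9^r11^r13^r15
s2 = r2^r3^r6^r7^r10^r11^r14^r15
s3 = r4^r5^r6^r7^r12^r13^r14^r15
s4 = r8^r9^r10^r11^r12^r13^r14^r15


s1=0, s2=1, s3=1, s4=0

Syndrome = 6 (error at position 6)


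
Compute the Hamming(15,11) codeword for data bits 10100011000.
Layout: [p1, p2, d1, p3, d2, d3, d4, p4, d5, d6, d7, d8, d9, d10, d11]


Parity bits: p1=0, p2=1, p3=0, p4=0

011001000011000


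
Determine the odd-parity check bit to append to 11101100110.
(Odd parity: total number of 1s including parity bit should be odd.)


Number of 1s in data: 7
Parity bit: 0

0


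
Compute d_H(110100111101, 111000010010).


XOR: 001100101111
Count of 1s: 7

7


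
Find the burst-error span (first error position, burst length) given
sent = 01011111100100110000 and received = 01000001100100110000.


XOR: 00011110000000000000

Burst at position 3, length 4


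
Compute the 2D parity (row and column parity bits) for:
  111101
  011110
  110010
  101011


Row parities: 1010
Column parities: 111010

Row P: 1010, Col P: 111010, Corner: 0


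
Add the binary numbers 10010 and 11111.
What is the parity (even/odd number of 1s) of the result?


10010 = 18
11111 = 31
Sum = 49 = 110001
1s count = 3

odd parity (3 ones in 110001)


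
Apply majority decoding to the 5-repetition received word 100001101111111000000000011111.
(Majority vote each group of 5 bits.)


Groups: 10000, 11011, 11111, 00000, 00000, 11111
Majority votes: 011001

011001


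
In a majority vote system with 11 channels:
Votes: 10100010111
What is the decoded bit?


Ones: 6 out of 11
Threshold: 6

1 (6/11 voted 1)


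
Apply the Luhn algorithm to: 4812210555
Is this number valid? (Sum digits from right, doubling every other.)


Luhn sum = 36
36 mod 10 = 6

Invalid (Luhn sum mod 10 = 6)


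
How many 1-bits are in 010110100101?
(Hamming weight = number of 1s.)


Counting 1s in 010110100101

6


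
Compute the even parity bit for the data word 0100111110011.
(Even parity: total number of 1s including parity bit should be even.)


Number of 1s in data: 8
Parity bit: 0

0


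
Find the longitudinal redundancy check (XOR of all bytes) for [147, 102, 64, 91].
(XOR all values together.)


XOR chain: 147 ^ 102 ^ 64 ^ 91 = 238

238


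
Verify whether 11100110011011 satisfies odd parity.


Number of 1s: 9

Yes, parity is correct (9 ones)


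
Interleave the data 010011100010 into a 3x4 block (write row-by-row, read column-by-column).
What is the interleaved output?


Matrix:
  0100
  1110
  0010
Read columns: 010110011000

010110011000


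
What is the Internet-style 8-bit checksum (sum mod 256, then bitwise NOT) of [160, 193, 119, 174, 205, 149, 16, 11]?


Sum = 1027 mod 256 = 3
Complement = 252

252


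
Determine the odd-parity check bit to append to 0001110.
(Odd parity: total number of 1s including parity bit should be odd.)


Number of 1s in data: 3
Parity bit: 0

0


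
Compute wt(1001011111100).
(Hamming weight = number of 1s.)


Counting 1s in 1001011111100

8


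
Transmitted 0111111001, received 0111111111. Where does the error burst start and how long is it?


XOR: 0000000110

Burst at position 7, length 2


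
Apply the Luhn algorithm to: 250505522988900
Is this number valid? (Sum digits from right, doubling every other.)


Luhn sum = 49
49 mod 10 = 9

Invalid (Luhn sum mod 10 = 9)


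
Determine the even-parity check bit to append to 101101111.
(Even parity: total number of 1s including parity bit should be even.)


Number of 1s in data: 7
Parity bit: 1

1


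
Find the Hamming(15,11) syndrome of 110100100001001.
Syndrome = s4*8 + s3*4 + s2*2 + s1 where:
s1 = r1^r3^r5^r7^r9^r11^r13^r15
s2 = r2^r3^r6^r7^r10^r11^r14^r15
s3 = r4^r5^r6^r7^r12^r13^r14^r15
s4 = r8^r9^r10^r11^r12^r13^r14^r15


s1=1, s2=1, s3=0, s4=0

Syndrome = 3 (error at position 3)


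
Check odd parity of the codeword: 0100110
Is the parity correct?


Number of 1s: 3

Yes, parity is correct (3 ones)


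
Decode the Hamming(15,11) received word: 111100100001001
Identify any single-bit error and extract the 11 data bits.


Syndrome = 0: no error detected

Data: 10010001001 (no errors)
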